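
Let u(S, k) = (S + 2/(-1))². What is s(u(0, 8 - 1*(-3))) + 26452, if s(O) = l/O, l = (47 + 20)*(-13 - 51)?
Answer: 25380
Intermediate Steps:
l = -4288 (l = 67*(-64) = -4288)
u(S, k) = (-2 + S)² (u(S, k) = (S + 2*(-1))² = (S - 2)² = (-2 + S)²)
s(O) = -4288/O
s(u(0, 8 - 1*(-3))) + 26452 = -4288/(-2 + 0)² + 26452 = -4288/((-2)²) + 26452 = -4288/4 + 26452 = -4288*¼ + 26452 = -1072 + 26452 = 25380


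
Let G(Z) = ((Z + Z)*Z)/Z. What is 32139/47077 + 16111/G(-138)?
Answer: -749587183/12993252 ≈ -57.690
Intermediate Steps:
G(Z) = 2*Z (G(Z) = ((2*Z)*Z)/Z = (2*Z²)/Z = 2*Z)
32139/47077 + 16111/G(-138) = 32139/47077 + 16111/((2*(-138))) = 32139*(1/47077) + 16111/(-276) = 32139/47077 + 16111*(-1/276) = 32139/47077 - 16111/276 = -749587183/12993252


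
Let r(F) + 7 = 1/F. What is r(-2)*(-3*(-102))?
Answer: -2295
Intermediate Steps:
r(F) = -7 + 1/F
r(-2)*(-3*(-102)) = (-7 + 1/(-2))*(-3*(-102)) = (-7 - ½)*306 = -15/2*306 = -2295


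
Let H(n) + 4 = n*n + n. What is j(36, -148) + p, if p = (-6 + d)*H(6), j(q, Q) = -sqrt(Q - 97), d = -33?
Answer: -1482 - 7*I*sqrt(5) ≈ -1482.0 - 15.652*I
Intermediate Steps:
H(n) = -4 + n + n**2 (H(n) = -4 + (n*n + n) = -4 + (n**2 + n) = -4 + (n + n**2) = -4 + n + n**2)
j(q, Q) = -sqrt(-97 + Q)
p = -1482 (p = (-6 - 33)*(-4 + 6 + 6**2) = -39*(-4 + 6 + 36) = -39*38 = -1482)
j(36, -148) + p = -sqrt(-97 - 148) - 1482 = -sqrt(-245) - 1482 = -7*I*sqrt(5) - 1482 = -1482 - 7*I*sqrt(5)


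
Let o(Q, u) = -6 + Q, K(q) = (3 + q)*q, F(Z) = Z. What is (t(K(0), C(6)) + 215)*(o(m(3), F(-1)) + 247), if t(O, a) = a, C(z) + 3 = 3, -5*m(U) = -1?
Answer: 51858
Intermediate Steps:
m(U) = ⅕ (m(U) = -⅕*(-1) = ⅕)
C(z) = 0 (C(z) = -3 + 3 = 0)
K(q) = q*(3 + q)
(t(K(0), C(6)) + 215)*(o(m(3), F(-1)) + 247) = (0 + 215)*((-6 + ⅕) + 247) = 215*(-29/5 + 247) = 215*(1206/5) = 51858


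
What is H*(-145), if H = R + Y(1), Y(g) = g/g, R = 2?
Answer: -435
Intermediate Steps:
Y(g) = 1
H = 3 (H = 2 + 1 = 3)
H*(-145) = 3*(-145) = -435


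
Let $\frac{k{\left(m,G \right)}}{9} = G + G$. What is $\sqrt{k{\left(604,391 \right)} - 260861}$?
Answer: $i \sqrt{253823} \approx 503.81 i$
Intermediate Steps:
$k{\left(m,G \right)} = 18 G$ ($k{\left(m,G \right)} = 9 \left(G + G\right) = 9 \cdot 2 G = 18 G$)
$\sqrt{k{\left(604,391 \right)} - 260861} = \sqrt{18 \cdot 391 - 260861} = \sqrt{7038 - 260861} = \sqrt{-253823} = i \sqrt{253823}$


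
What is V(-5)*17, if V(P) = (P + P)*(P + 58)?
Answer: -9010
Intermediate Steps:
V(P) = 2*P*(58 + P) (V(P) = (2*P)*(58 + P) = 2*P*(58 + P))
V(-5)*17 = (2*(-5)*(58 - 5))*17 = (2*(-5)*53)*17 = -530*17 = -9010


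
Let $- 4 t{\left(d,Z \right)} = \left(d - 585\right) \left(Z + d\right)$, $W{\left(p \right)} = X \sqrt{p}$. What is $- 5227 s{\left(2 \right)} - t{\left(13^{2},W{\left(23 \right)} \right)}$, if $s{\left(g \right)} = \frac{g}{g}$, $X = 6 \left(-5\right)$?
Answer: $-22803 + 3120 \sqrt{23} \approx -7840.0$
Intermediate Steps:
$X = -30$
$s{\left(g \right)} = 1$
$W{\left(p \right)} = - 30 \sqrt{p}$
$t{\left(d,Z \right)} = - \frac{\left(-585 + d\right) \left(Z + d\right)}{4}$ ($t{\left(d,Z \right)} = - \frac{\left(d - 585\right) \left(Z + d\right)}{4} = - \frac{\left(-585 + d\right) \left(Z + d\right)}{4}$)
$- 5227 s{\left(2 \right)} - t{\left(13^{2},W{\left(23 \right)} \right)} = \left(-5227\right) 1 - \left(- \frac{\left(13^{2}\right)^{2}}{4} + \frac{585 \left(- 30 \sqrt{23}\right)}{4} + \frac{585 \cdot 13^{2}}{4} - \frac{- 30 \sqrt{23} \cdot 13^{2}}{4}\right) = -5227 - \left(- \frac{169^{2}}{4} - \frac{8775 \sqrt{23}}{2} + \frac{585}{4} \cdot 169 - \frac{1}{4} \left(- 30 \sqrt{23}\right) 169\right) = -5227 - \left(\left(- \frac{1}{4}\right) 28561 - \frac{8775 \sqrt{23}}{2} + \frac{98865}{4} + \frac{2535 \sqrt{23}}{2}\right) = -5227 - \left(- \frac{28561}{4} - \frac{8775 \sqrt{23}}{2} + \frac{98865}{4} + \frac{2535 \sqrt{23}}{2}\right) = -5227 - \left(17576 - 3120 \sqrt{23}\right) = -22803 + 3120 \sqrt{23}$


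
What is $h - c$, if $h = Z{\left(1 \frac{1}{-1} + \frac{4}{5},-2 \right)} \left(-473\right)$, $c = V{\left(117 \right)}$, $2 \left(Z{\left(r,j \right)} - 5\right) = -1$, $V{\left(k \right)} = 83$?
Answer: $- \frac{4423}{2} \approx -2211.5$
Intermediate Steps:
$Z{\left(r,j \right)} = \frac{9}{2}$ ($Z{\left(r,j \right)} = 5 + \frac{1}{2} \left(-1\right) = 5 - \frac{1}{2} = \frac{9}{2}$)
$c = 83$
$h = - \frac{4257}{2}$ ($h = \frac{9}{2} \left(-473\right) = - \frac{4257}{2} \approx -2128.5$)
$h - c = - \frac{4257}{2} - 83 = - \frac{4423}{2}$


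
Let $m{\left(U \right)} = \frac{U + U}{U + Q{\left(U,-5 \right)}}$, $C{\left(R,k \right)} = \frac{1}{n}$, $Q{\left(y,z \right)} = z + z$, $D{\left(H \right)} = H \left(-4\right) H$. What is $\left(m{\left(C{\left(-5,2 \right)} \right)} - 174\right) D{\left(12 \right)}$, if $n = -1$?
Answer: $\frac{1101312}{11} \approx 1.0012 \cdot 10^{5}$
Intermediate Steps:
$D{\left(H \right)} = - 4 H^{2}$ ($D{\left(H \right)} = - 4 H H = - 4 H^{2}$)
$Q{\left(y,z \right)} = 2 z$
$C{\left(R,k \right)} = -1$ ($C{\left(R,k \right)} = \frac{1}{-1} = -1$)
$m{\left(U \right)} = \frac{2 U}{-10 + U}$ ($m{\left(U \right)} = \frac{U + U}{U + 2 \left(-5\right)} = \frac{2 U}{U - 10} = \frac{2 U}{-10 + U}$)
$\left(m{\left(C{\left(-5,2 \right)} \right)} - 174\right) D{\left(12 \right)} = \left(2 \left(-1\right) \frac{1}{-10 - 1} - 174\right) \left(- 4 \cdot 12^{2}\right) = \left(2 \left(-1\right) \frac{1}{-11} - 174\right) \left(\left(-4\right) 144\right) = \left(2 \left(-1\right) \left(- \frac{1}{11}\right) - 174\right) \left(-576\right) = \left(\frac{2}{11} - 174\right) \left(-576\right) = \left(- \frac{1912}{11}\right) \left(-576\right) = \frac{1101312}{11}$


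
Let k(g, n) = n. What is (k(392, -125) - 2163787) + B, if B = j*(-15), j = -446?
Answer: -2157222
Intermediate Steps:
B = 6690 (B = -446*(-15) = 6690)
(k(392, -125) - 2163787) + B = (-125 - 2163787) + 6690 = -2163912 + 6690 = -2157222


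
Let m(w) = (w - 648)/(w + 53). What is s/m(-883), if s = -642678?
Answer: -533422740/1531 ≈ -3.4841e+5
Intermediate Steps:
m(w) = (-648 + w)/(53 + w)
s/m(-883) = -642678*(53 - 883)/(-648 - 883) = -642678/(-1531/(-830)) = -642678/((-1/830*(-1531))) = -642678/1531/830 = -642678*830/1531 = -533422740/1531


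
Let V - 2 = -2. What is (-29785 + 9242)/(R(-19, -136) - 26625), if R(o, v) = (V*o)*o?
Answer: 20543/26625 ≈ 0.77157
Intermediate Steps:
V = 0 (V = 2 - 2 = 0)
R(o, v) = 0 (R(o, v) = (0*o)*o = 0*o = 0)
(-29785 + 9242)/(R(-19, -136) - 26625) = (-29785 + 9242)/(0 - 26625) = -20543/(-26625) = -20543*(-1/26625) = 20543/26625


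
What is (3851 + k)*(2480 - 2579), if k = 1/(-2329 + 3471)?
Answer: -435386457/1142 ≈ -3.8125e+5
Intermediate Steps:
k = 1/1142 ≈ 0.00087566
(3851 + k)*(2480 - 2579) = (3851 + 1/1142)*(2480 - 2579) = (4397843/1142)*(-99) = -435386457/1142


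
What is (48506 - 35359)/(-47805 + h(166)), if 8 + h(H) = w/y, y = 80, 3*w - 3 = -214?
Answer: -3155280/11475331 ≈ -0.27496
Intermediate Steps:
w = -211/3 (w = 1 + (⅓)*(-214) = 1 - 214/3 = -211/3 ≈ -70.333)
h(H) = -2131/240 (h(H) = -8 - 211/3/80 = -8 - 211/3*1/80 = -8 - 211/240 = -2131/240)
(48506 - 35359)/(-47805 + h(166)) = (48506 - 35359)/(-47805 - 2131/240) = 13147/(-11475331/240) = 13147*(-240/11475331) = -3155280/11475331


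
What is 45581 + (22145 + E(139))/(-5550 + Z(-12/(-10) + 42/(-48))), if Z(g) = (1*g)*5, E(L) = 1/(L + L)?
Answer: 40171529927/881399 ≈ 45577.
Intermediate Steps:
E(L) = 1/(2*L)
Z(g) = 5*g (Z(g) = g*5 = 5*g)
45581 + (22145 + E(139))/(-5550 + Z(-12/(-10) + 42/(-48))) = 45581 + (22145 + (½)/139)/(-5550 + 5*(-12/(-10) + 42/(-48))) = 45581 + (22145 + (½)*(1/139))/(-5550 + 5*(-12*(-⅒) + 42*(-1/48))) = 45581 + (22145 + 1/278)/(-5550 + 5*(6/5 - 7/8)) = 45581 + 6156311/(278*(-5550 + 5*(13/40))) = 45581 + 6156311/(278*(-5550 + 13/8)) = 45581 + 6156311/(278*(-44387/8)) = 45581 + (6156311/278)*(-8/44387) = 45581 - 3517892/881399 = 40171529927/881399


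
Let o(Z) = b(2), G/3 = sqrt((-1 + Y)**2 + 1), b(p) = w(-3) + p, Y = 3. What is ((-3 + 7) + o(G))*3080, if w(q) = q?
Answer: 9240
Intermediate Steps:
b(p) = -3 + p
G = 3*sqrt(5) (G = 3*sqrt((-1 + 3)**2 + 1) = 3*sqrt(2**2 + 1) = 3*sqrt(4 + 1) = 3*sqrt(5) ≈ 6.7082)
o(Z) = -1 (o(Z) = -3 + 2 = -1)
((-3 + 7) + o(G))*3080 = ((-3 + 7) - 1)*3080 = (4 - 1)*3080 = 3*3080 = 9240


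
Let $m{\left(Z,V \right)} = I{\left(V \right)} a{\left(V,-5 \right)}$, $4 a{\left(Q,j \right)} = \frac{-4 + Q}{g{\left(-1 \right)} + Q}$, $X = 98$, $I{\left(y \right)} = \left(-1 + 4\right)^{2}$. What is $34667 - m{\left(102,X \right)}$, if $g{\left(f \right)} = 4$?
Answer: $\frac{2357215}{68} \approx 34665.0$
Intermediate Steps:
$I{\left(y \right)} = 9$ ($I{\left(y \right)} = 3^{2} = 9$)
$a{\left(Q,j \right)} = \frac{-4 + Q}{4 \left(4 + Q\right)}$ ($a{\left(Q,j \right)} = \frac{\left(-4 + Q\right) \frac{1}{4 + Q}}{4} = \frac{\frac{1}{4 + Q} \left(-4 + Q\right)}{4} = \frac{-4 + Q}{4 \left(4 + Q\right)}$)
$m{\left(Z,V \right)} = \frac{9 \left(-4 + V\right)}{4 \left(4 + V\right)}$ ($m{\left(Z,V \right)} = 9 \frac{-4 + V}{4 \left(4 + V\right)} = \frac{9 \left(-4 + V\right)}{4 \left(4 + V\right)}$)
$34667 - m{\left(102,X \right)} = 34667 - \frac{9 \left(-4 + 98\right)}{4 \left(4 + 98\right)} = 34667 - \frac{9}{4} \cdot \frac{1}{102} \cdot 94 = 34667 - \frac{141}{68} = \frac{2357215}{68}$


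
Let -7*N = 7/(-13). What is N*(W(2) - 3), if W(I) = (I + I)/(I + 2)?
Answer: -2/13 ≈ -0.15385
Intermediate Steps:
W(I) = 2*I/(2 + I) (W(I) = (2*I)/(2 + I) = 2*I/(2 + I))
N = 1/13 (N = -1/(-13) = -(-1)/13 = -⅐*(-7/13) = 1/13 ≈ 0.076923)
N*(W(2) - 3) = (2*2/(2 + 2) - 3)/13 = (2*2/4 - 3)/13 = (2*2*(¼) - 3)/13 = (1 - 3)/13 = (1/13)*(-2) = -2/13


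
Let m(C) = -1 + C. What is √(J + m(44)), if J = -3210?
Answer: I*√3167 ≈ 56.276*I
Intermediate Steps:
√(J + m(44)) = √(-3210 + (-1 + 44)) = √(-3210 + 43) = √(-3167) = I*√3167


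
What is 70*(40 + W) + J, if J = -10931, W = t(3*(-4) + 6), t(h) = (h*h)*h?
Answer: -23251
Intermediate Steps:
t(h) = h³ (t(h) = h²*h = h³)
W = -216 (W = (3*(-4) + 6)³ = (-12 + 6)³ = (-6)³ = -216)
70*(40 + W) + J = 70*(40 - 216) - 10931 = 70*(-176) - 10931 = -12320 - 10931 = -23251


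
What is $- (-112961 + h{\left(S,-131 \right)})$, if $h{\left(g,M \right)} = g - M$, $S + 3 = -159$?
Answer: $112992$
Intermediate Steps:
$S = -162$ ($S = -3 - 159 = -162$)
$- (-112961 + h{\left(S,-131 \right)}) = - (-112961 - 31) = \left(-1\right) \left(-112992\right) = 112992$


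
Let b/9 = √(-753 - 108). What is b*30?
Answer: 270*I*√861 ≈ 7922.6*I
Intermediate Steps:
b = 9*I*√861 (b = 9*√(-753 - 108) = 9*√(-861) = 9*(I*√861) = 9*I*√861 ≈ 264.08*I)
b*30 = (9*I*√861)*30 = 270*I*√861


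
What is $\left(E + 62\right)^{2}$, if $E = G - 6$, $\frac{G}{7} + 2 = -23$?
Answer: $14161$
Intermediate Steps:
$G = -175$ ($G = -14 + 7 \left(-23\right) = -14 - 161 = -175$)
$E = -181$ ($E = -175 - 6 = -181$)
$\left(E + 62\right)^{2} = \left(-181 + 62\right)^{2} = \left(-119\right)^{2} = 14161$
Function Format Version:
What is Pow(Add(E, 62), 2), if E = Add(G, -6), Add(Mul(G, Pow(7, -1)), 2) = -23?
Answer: 14161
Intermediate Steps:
G = -175 (G = Add(-14, Mul(7, -23)) = Add(-14, -161) = -175)
E = -181 (E = Add(-175, -6) = -181)
Pow(Add(E, 62), 2) = Pow(Add(-181, 62), 2) = Pow(-119, 2) = 14161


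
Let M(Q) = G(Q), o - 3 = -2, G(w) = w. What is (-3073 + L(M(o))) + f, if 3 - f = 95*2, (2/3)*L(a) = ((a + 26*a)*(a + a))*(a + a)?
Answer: -3098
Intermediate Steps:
o = 1 (o = 3 - 2 = 1)
M(Q) = Q
L(a) = 162*a³ (L(a) = 3*(((a + 26*a)*(a + a))*(a + a))/2 = 3*(((27*a)*(2*a))*(2*a))/2 = 3*((54*a²)*(2*a))/2 = 3*(108*a³)/2 = 162*a³)
f = -187 (f = 3 - 95*2 = 3 - 1*190 = 3 - 190 = -187)
(-3073 + L(M(o))) + f = (-3073 + 162*1³) - 187 = (-3073 + 162*1) - 187 = (-3073 + 162) - 187 = -2911 - 187 = -3098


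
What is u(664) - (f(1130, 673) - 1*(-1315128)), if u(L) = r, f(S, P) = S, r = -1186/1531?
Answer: -2015192184/1531 ≈ -1.3163e+6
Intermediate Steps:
r = -1186/1531 (r = -1186*1/1531 = -1186/1531 ≈ -0.77466)
u(L) = -1186/1531
u(664) - (f(1130, 673) - 1*(-1315128)) = -1186/1531 - (1130 - 1*(-1315128)) = -1186/1531 - (1130 + 1315128) = -1186/1531 - 1*1316258 = -1186/1531 - 1316258 = -2015192184/1531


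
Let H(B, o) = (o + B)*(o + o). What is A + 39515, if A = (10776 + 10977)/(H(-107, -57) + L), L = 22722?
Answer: 181850447/4602 ≈ 39516.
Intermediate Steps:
H(B, o) = 2*o*(B + o) (H(B, o) = (B + o)*(2*o) = 2*o*(B + o))
A = 2417/4602 (A = (10776 + 10977)/(2*(-57)*(-107 - 57) + 22722) = 21753/(2*(-57)*(-164) + 22722) = 21753/(18696 + 22722) = 21753/41418 = 21753*(1/41418) = 2417/4602 ≈ 0.52521)
A + 39515 = 2417/4602 + 39515 = 181850447/4602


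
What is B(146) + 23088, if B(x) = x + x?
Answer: 23380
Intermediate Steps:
B(x) = 2*x
B(146) + 23088 = 2*146 + 23088 = 292 + 23088 = 23380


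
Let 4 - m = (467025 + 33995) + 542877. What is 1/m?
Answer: -1/1043893 ≈ -9.5795e-7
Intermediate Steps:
m = -1043893 (m = 4 - ((467025 + 33995) + 542877) = 4 - (501020 + 542877) = 4 - 1*1043897 = 4 - 1043897 = -1043893)
1/m = 1/(-1043893) = -1/1043893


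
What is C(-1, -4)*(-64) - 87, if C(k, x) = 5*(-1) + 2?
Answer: 105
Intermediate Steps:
C(k, x) = -3 (C(k, x) = -5 + 2 = -3)
C(-1, -4)*(-64) - 87 = -3*(-64) - 87 = 192 - 87 = 105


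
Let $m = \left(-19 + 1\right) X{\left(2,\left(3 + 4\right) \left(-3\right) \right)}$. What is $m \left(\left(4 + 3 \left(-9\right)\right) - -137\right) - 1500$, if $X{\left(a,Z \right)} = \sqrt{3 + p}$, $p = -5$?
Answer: $-1500 - 2052 i \sqrt{2} \approx -1500.0 - 2902.0 i$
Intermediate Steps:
$X{\left(a,Z \right)} = i \sqrt{2}$ ($X{\left(a,Z \right)} = \sqrt{3 - 5} = \sqrt{-2} = i \sqrt{2}$)
$m = - 18 i \sqrt{2}$ ($m = \left(-19 + 1\right) i \sqrt{2} = - 18 i \sqrt{2} \approx - 25.456 i$)
$m \left(\left(4 + 3 \left(-9\right)\right) - -137\right) - 1500 = - 18 i \sqrt{2} \left(\left(4 + 3 \left(-9\right)\right) - -137\right) - 1500 = - 18 i \sqrt{2} \left(\left(4 - 27\right) + 137\right) - 1500 = - 18 i \sqrt{2} \left(-23 + 137\right) - 1500 = - 18 i \sqrt{2} \cdot 114 - 1500 = - 2052 i \sqrt{2} - 1500 = -1500 - 2052 i \sqrt{2}$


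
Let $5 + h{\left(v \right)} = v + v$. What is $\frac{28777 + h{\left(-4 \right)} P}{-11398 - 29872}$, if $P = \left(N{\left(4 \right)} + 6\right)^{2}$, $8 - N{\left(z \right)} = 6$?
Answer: $- \frac{5589}{8254} \approx -0.67713$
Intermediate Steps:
$N{\left(z \right)} = 2$ ($N{\left(z \right)} = 8 - 6 = 2$)
$h{\left(v \right)} = -5 + 2 v$ ($h{\left(v \right)} = -5 + \left(v + v\right) = -5 + 2 v$)
$P = 64$ ($P = \left(2 + 6\right)^{2} = 8^{2} = 64$)
$\frac{28777 + h{\left(-4 \right)} P}{-11398 - 29872} = \frac{28777 + \left(-5 + 2 \left(-4\right)\right) 64}{-11398 - 29872} = \frac{28777 + \left(-5 - 8\right) 64}{-41270} = \left(28777 - 832\right) \left(- \frac{1}{41270}\right) = 27945 \left(- \frac{1}{41270}\right) = - \frac{5589}{8254}$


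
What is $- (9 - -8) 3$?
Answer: $-51$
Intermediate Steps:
$- (9 - -8) 3 = - (9 + 8) 3 = \left(-1\right) 17 \cdot 3 = \left(-17\right) 3 = -51$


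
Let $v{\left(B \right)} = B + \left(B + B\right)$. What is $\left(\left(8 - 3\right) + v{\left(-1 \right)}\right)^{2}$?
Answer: $4$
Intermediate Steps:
$v{\left(B \right)} = 3 B$ ($v{\left(B \right)} = B + 2 B = 3 B$)
$\left(\left(8 - 3\right) + v{\left(-1 \right)}\right)^{2} = \left(\left(8 - 3\right) + 3 \left(-1\right)\right)^{2} = \left(5 - 3\right)^{2} = 2^{2} = 4$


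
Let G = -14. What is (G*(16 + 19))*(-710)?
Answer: 347900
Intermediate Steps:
(G*(16 + 19))*(-710) = -14*(16 + 19)*(-710) = -14*35*(-710) = -490*(-710) = 347900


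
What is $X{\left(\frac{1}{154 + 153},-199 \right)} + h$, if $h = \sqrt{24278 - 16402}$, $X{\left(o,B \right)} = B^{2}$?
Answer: $39601 + 2 \sqrt{1969} \approx 39690.0$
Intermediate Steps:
$h = 2 \sqrt{1969}$ ($h = \sqrt{7876} = 2 \sqrt{1969} \approx 88.747$)
$X{\left(\frac{1}{154 + 153},-199 \right)} + h = \left(-199\right)^{2} + 2 \sqrt{1969} = 39601 + 2 \sqrt{1969}$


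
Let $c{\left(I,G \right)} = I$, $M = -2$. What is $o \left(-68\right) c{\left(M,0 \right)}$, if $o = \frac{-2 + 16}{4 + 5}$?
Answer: $\frac{1904}{9} \approx 211.56$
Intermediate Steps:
$o = \frac{14}{9} \approx 1.5556$
$o \left(-68\right) c{\left(M,0 \right)} = \frac{14}{9} \left(-68\right) \left(-2\right) = \left(- \frac{952}{9}\right) \left(-2\right) = \frac{1904}{9}$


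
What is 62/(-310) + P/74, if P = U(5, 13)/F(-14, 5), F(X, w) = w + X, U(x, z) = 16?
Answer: -373/1665 ≈ -0.22402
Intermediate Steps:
F(X, w) = X + w
P = -16/9 (P = 16/(-14 + 5) = 16/(-9) = 16*(-⅑) = -16/9 ≈ -1.7778)
62/(-310) + P/74 = 62/(-310) - 16/9/74 = 62*(-1/310) - 16/9*1/74 = -⅕ - 8/333 = -373/1665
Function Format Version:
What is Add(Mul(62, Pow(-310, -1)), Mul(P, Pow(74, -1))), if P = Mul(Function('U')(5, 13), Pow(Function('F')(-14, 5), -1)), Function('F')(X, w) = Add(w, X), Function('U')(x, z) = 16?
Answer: Rational(-373, 1665) ≈ -0.22402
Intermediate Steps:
Function('F')(X, w) = Add(X, w)
P = Rational(-16, 9) (P = Mul(16, Pow(Add(-14, 5), -1)) = Mul(16, Pow(-9, -1)) = Mul(16, Rational(-1, 9)) = Rational(-16, 9) ≈ -1.7778)
Add(Mul(62, Pow(-310, -1)), Mul(P, Pow(74, -1))) = Add(Mul(62, Pow(-310, -1)), Mul(Rational(-16, 9), Pow(74, -1))) = Add(Mul(62, Rational(-1, 310)), Mul(Rational(-16, 9), Rational(1, 74))) = Add(Rational(-1, 5), Rational(-8, 333)) = Rational(-373, 1665)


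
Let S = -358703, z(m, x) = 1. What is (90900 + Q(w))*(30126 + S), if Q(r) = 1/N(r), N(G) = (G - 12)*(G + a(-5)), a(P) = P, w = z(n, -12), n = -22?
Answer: -1314176897777/44 ≈ -2.9868e+10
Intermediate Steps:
w = 1
N(G) = (-12 + G)*(-5 + G) (N(G) = (G - 12)*(G - 5) = (-12 + G)*(-5 + G))
Q(r) = 1/(60 + r² - 17*r)
(90900 + Q(w))*(30126 + S) = (90900 + 1/(60 + 1² - 17*1))*(30126 - 358703) = (90900 + 1/(60 + 1 - 17))*(-328577) = (90900 + 1/44)*(-328577) = (3999601/44)*(-328577) = -1314176897777/44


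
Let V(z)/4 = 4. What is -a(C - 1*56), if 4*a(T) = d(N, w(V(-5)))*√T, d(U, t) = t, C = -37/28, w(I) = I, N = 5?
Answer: -2*I*√11235/7 ≈ -30.284*I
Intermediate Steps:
V(z) = 16 (V(z) = 4*4 = 16)
C = -37/28 (C = -37*1/28 = -37/28 ≈ -1.3214)
a(T) = 4*√T (a(T) = (16*√T)/4 = 4*√T)
-a(C - 1*56) = -4*√(-37/28 - 1*56) = -4*√(-37/28 - 56) = -4*√(-1605/28) = -4*I*√11235/14 = -2*I*√11235/7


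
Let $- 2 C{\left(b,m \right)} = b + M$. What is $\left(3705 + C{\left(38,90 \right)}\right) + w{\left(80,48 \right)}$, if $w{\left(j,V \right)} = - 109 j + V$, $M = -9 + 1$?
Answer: $-4982$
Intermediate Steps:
$M = -8$
$w{\left(j,V \right)} = V - 109 j$
$C{\left(b,m \right)} = 4 - \frac{b}{2}$ ($C{\left(b,m \right)} = - \frac{b - 8}{2} = - \frac{-8 + b}{2} = 4 - \frac{b}{2}$)
$\left(3705 + C{\left(38,90 \right)}\right) + w{\left(80,48 \right)} = \left(3705 + \left(4 - 19\right)\right) + \left(48 - 8720\right) = \left(3705 - 15\right) - 8672 = 3690 - 8672 = -4982$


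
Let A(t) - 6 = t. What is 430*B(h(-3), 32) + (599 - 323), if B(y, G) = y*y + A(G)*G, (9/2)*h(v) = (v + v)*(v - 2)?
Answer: 4880404/9 ≈ 5.4227e+5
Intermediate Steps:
A(t) = 6 + t
h(v) = 4*v*(-2 + v)/9 (h(v) = 2*((v + v)*(v - 2))/9 = 2*((2*v)*(-2 + v))/9 = 2*(2*v*(-2 + v))/9 = 4*v*(-2 + v)/9)
B(y, G) = y² + G*(6 + G) (B(y, G) = y*y + (6 + G)*G = y² + G*(6 + G))
430*B(h(-3), 32) + (599 - 323) = 430*(((4/9)*(-3)*(-2 - 3))² + 32*(6 + 32)) + (599 - 323) = 430*(((4/9)*(-3)*(-5))² + 32*38) + 276 = 430*((20/3)² + 1216) + 276 = 430*(400/9 + 1216) + 276 = 430*(11344/9) + 276 = 4877920/9 + 276 = 4880404/9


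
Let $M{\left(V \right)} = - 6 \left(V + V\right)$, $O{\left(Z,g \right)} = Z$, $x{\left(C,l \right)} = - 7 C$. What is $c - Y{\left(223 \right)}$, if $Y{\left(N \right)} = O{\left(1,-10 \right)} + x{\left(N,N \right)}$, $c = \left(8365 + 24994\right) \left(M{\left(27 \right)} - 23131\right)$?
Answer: $-782433785$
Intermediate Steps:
$M{\left(V \right)} = - 12 V$ ($M{\left(V \right)} = - 6 \cdot 2 V = - 12 V$)
$c = -782435345$ ($c = \left(8365 + 24994\right) \left(\left(-12\right) 27 - 23131\right) = 33359 \left(-324 - 23131\right) = 33359 \left(-23455\right) = -782435345$)
$Y{\left(N \right)} = 1 - 7 N$
$c - Y{\left(223 \right)} = -782435345 - \left(1 - 1561\right) = -782435345 - -1560 = -782435345 + 1560 = -782433785$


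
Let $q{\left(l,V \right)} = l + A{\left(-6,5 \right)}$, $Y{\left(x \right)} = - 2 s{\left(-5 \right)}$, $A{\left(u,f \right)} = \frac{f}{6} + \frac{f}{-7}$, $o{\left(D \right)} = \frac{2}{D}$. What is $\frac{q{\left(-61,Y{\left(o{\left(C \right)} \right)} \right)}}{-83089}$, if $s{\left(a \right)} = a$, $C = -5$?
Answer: $\frac{2557}{3489738} \approx 0.00073272$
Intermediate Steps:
$A{\left(u,f \right)} = \frac{f}{42}$ ($A{\left(u,f \right)} = f \frac{1}{6} + f \left(- \frac{1}{7}\right) = \frac{f}{6} - \frac{f}{7} = \frac{f}{42}$)
$Y{\left(x \right)} = 10$ ($Y{\left(x \right)} = \left(-2\right) \left(-5\right) = 10$)
$q{\left(l,V \right)} = \frac{5}{42} + l$ ($q{\left(l,V \right)} = l + \frac{1}{42} \cdot 5 = l + \frac{5}{42} = \frac{5}{42} + l$)
$\frac{q{\left(-61,Y{\left(o{\left(C \right)} \right)} \right)}}{-83089} = \frac{\frac{5}{42} - 61}{-83089} = \left(- \frac{2557}{42}\right) \left(- \frac{1}{83089}\right) = \frac{2557}{3489738}$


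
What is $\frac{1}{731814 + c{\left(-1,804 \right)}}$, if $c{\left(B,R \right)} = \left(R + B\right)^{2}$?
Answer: $\frac{1}{1376623} \approx 7.2642 \cdot 10^{-7}$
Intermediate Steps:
$c{\left(B,R \right)} = \left(B + R\right)^{2}$
$\frac{1}{731814 + c{\left(-1,804 \right)}} = \frac{1}{731814 + \left(-1 + 804\right)^{2}} = \frac{1}{731814 + 803^{2}} = \frac{1}{731814 + 644809} = \frac{1}{1376623}$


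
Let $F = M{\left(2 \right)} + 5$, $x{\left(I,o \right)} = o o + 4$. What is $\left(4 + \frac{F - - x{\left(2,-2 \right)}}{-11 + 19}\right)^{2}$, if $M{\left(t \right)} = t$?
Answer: $\frac{2209}{64} \approx 34.516$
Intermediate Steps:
$x{\left(I,o \right)} = 4 + o^{2}$ ($x{\left(I,o \right)} = o^{2} + 4 = 4 + o^{2}$)
$F = 7$ ($F = 2 + 5 = 7$)
$\left(4 + \frac{F - - x{\left(2,-2 \right)}}{-11 + 19}\right)^{2} = \left(4 + \frac{7 + \left(\left(-5\right) 0 + \left(4 + \left(-2\right)^{2}\right)\right)}{-11 + 19}\right)^{2} = \left(4 + \frac{7 + \left(0 + \left(4 + 4\right)\right)}{8}\right)^{2} = \left(4 + \left(7 + \left(0 + 8\right)\right) \frac{1}{8}\right)^{2} = \left(4 + \left(7 + 8\right) \frac{1}{8}\right)^{2} = \left(4 + 15 \cdot \frac{1}{8}\right)^{2} = \left(4 + \frac{15}{8}\right)^{2} = \left(\frac{47}{8}\right)^{2} = \frac{2209}{64}$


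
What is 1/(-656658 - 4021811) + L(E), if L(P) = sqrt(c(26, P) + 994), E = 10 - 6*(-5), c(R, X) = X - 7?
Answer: -1/4678469 + sqrt(1027) ≈ 32.047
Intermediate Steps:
c(R, X) = -7 + X
E = 40 (E = 10 + 30 = 40)
L(P) = sqrt(987 + P) (L(P) = sqrt((-7 + P) + 994) = sqrt(987 + P))
1/(-656658 - 4021811) + L(E) = 1/(-656658 - 4021811) + sqrt(987 + 40) = 1/(-4678469) + sqrt(1027) = -1/4678469 + sqrt(1027)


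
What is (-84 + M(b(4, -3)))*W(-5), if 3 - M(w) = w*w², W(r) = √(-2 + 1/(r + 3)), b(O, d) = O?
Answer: -145*I*√10/2 ≈ -229.27*I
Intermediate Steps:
W(r) = √(-2 + 1/(3 + r))
M(w) = 3 - w³ (M(w) = 3 - w*w² = 3 - w³)
(-84 + M(b(4, -3)))*W(-5) = (-84 + (3 - 1*4³))*√((-5 - 2*(-5))/(3 - 5)) = (-84 + (3 - 1*64))*√((-5 + 10)/(-2)) = (-84 + (3 - 64))*√(-½*5) = (-84 - 61)*√(-5/2) = -145*I*√10/2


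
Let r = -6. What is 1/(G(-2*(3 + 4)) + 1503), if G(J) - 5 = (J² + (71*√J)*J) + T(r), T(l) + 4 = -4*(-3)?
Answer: 214/2095431 + 497*I*√14/8381724 ≈ 0.00010213 + 0.00022186*I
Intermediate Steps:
T(l) = 8 (T(l) = -4 - 4*(-3) = -4 + 12 = 8)
G(J) = 13 + J² + 71*J^(3/2) (G(J) = 5 + ((J² + (71*√J)*J) + 8) = 5 + ((J² + 71*J^(3/2)) + 8) = 5 + (8 + J² + 71*J^(3/2)) = 13 + J² + 71*J^(3/2))
1/(G(-2*(3 + 4)) + 1503) = 1/((13 + (-2*(3 + 4))² + 71*(-2*(3 + 4))^(3/2)) + 1503) = 1/((13 + (-2*7)² + 71*(-2*7)^(3/2)) + 1503) = 1/((13 + (-14)² + 71*(-14)^(3/2)) + 1503) = 1/((13 + 196 + 71*(-14*I*√14)) + 1503) = 1/((13 + 196 - 994*I*√14) + 1503) = 1/((209 - 994*I*√14) + 1503) = 1/(1712 - 994*I*√14)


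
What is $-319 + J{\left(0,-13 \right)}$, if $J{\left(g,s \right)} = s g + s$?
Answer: $-332$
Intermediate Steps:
$J{\left(g,s \right)} = s + g s$ ($J{\left(g,s \right)} = g s + s = s + g s$)
$-319 + J{\left(0,-13 \right)} = -319 - 13 \left(1 + 0\right) = -319 - 13 = -332$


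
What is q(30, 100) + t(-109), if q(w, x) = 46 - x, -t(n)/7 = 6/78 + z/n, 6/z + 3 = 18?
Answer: -386223/7085 ≈ -54.513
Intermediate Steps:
z = ⅖ (z = 6/(-3 + 18) = 6/15 = 6*(1/15) = ⅖ ≈ 0.40000)
t(n) = -7/13 - 14/(5*n) (t(n) = -7*(6/78 + 2/(5*n)) = -7*(6*(1/78) + 2/(5*n)) = -7*(1/13 + 2/(5*n)) = -7/13 - 14/(5*n))
q(30, 100) + t(-109) = (46 - 1*100) + (7/65)*(-26 - 5*(-109))/(-109) = (46 - 100) + (7/65)*(-1/109)*(-26 + 545) = -54 + (7/65)*(-1/109)*519 = -54 - 3633/7085 = -386223/7085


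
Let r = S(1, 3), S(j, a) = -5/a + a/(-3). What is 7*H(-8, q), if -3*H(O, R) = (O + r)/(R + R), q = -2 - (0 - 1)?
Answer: -112/9 ≈ -12.444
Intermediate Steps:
S(j, a) = -5/a - a/3 (S(j, a) = -5/a + a*(-1/3) = -5/a - a/3)
r = -8/3 (r = -5/3 - 1/3*3 = -5*1/3 - 1 = -5/3 - 1 = -8/3 ≈ -2.6667)
q = -1 (q = -2 - 1*(-1) = -2 + 1 = -1)
H(O, R) = -(-8/3 + O)/(6*R) (H(O, R) = -(O - 8/3)/(3*(R + R)) = -(-8/3 + O)/(3*(2*R)) = -(-8/3 + O)*1/(2*R)/3 = -(-8/3 + O)/(6*R))
7*H(-8, q) = 7*((1/18)*(8 - 3*(-8))/(-1)) = 7*((1/18)*(-1)*(8 + 24)) = 7*((1/18)*(-1)*32) = 7*(-16/9) = -112/9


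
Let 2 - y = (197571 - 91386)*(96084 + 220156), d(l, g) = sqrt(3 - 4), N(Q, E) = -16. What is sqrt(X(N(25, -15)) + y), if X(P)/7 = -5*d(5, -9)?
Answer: sqrt(-33579944398 - 35*I) ≈ 0.e-4 - 1.8325e+5*I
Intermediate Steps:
d(l, g) = I (d(l, g) = sqrt(-1) = I)
y = -33579944398 (y = 2 - (197571 - 91386)*(96084 + 220156) = 2 - 106185*316240 = 2 - 1*33579944400 = 2 - 33579944400 = -33579944398)
X(P) = -35*I (X(P) = 7*(-5*I) = -35*I)
sqrt(X(N(25, -15)) + y) = sqrt(-35*I - 33579944398) = sqrt(-33579944398 - 35*I)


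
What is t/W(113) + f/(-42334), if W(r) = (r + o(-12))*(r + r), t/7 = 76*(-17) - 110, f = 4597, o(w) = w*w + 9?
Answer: -12353913/45445549 ≈ -0.27184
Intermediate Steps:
o(w) = 9 + w² (o(w) = w² + 9 = 9 + w²)
t = -9814 (t = 7*(76*(-17) - 110) = 7*(-1292 - 110) = 7*(-1402) = -9814)
W(r) = 2*r*(153 + r) (W(r) = (r + (9 + (-12)²))*(r + r) = (r + (9 + 144))*(2*r) = (r + 153)*(2*r) = (153 + r)*(2*r) = 2*r*(153 + r))
t/W(113) + f/(-42334) = -9814*1/(226*(153 + 113)) + 4597/(-42334) = -9814/(2*113*266) + 4597*(-1/42334) = -9814/60116 - 4597/42334 = -9814*1/60116 - 4597/42334 = -701/4294 - 4597/42334 = -12353913/45445549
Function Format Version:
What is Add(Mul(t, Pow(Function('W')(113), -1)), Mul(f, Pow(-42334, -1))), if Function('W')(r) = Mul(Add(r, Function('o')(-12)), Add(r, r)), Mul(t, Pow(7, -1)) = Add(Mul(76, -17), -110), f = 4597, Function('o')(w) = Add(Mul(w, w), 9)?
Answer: Rational(-12353913, 45445549) ≈ -0.27184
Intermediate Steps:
Function('o')(w) = Add(9, Pow(w, 2)) (Function('o')(w) = Add(Pow(w, 2), 9) = Add(9, Pow(w, 2)))
t = -9814 (t = Mul(7, Add(Mul(76, -17), -110)) = Mul(7, Add(-1292, -110)) = Mul(7, -1402) = -9814)
Function('W')(r) = Mul(2, r, Add(153, r)) (Function('W')(r) = Mul(Add(r, Add(9, Pow(-12, 2))), Add(r, r)) = Mul(Add(r, Add(9, 144)), Mul(2, r)) = Mul(Add(r, 153), Mul(2, r)) = Mul(Add(153, r), Mul(2, r)) = Mul(2, r, Add(153, r)))
Add(Mul(t, Pow(Function('W')(113), -1)), Mul(f, Pow(-42334, -1))) = Add(Mul(-9814, Pow(Mul(2, 113, Add(153, 113)), -1)), Mul(4597, Pow(-42334, -1))) = Add(Mul(-9814, Pow(Mul(2, 113, 266), -1)), Mul(4597, Rational(-1, 42334))) = Add(Mul(-9814, Pow(60116, -1)), Rational(-4597, 42334)) = Add(Mul(-9814, Rational(1, 60116)), Rational(-4597, 42334)) = Add(Rational(-701, 4294), Rational(-4597, 42334)) = Rational(-12353913, 45445549)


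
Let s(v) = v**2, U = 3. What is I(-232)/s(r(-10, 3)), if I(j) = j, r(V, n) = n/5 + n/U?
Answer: -725/8 ≈ -90.625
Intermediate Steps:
r(V, n) = 8*n/15 (r(V, n) = n/5 + n/3 = 8*n/15)
I(-232)/s(r(-10, 3)) = -232/(((8/15)*3)**2) = -232/((8/5)**2) = -232/64/25 = -232*25/64 = -725/8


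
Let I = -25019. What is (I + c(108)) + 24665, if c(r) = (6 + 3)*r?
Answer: 618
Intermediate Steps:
c(r) = 9*r
(I + c(108)) + 24665 = (-25019 + 9*108) + 24665 = (-25019 + 972) + 24665 = -24047 + 24665 = 618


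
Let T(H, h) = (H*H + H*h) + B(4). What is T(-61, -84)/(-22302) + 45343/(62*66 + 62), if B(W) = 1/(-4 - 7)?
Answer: 5359738085/509533794 ≈ 10.519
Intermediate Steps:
B(W) = -1/11 (B(W) = 1/(-11) = -1/11)
T(H, h) = -1/11 + H² + H*h (T(H, h) = (H*H + H*h) - 1/11 = (H² + H*h) - 1/11 = -1/11 + H² + H*h)
T(-61, -84)/(-22302) + 45343/(62*66 + 62) = (-1/11 + (-61)² - 61*(-84))/(-22302) + 45343/(62*66 + 62) = (-1/11 + 3721 + 5124)*(-1/22302) + 45343/(4092 + 62) = (97294/11)*(-1/22302) + 45343/4154 = -48647/122661 + 45343*(1/4154) = -48647/122661 + 45343/4154 = 5359738085/509533794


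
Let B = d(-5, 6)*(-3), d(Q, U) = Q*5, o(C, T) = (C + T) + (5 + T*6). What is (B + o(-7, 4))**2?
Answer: 10201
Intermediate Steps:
o(C, T) = 5 + C + 7*T (o(C, T) = (C + T) + (5 + 6*T) = 5 + C + 7*T)
d(Q, U) = 5*Q
B = 75 (B = (5*(-5))*(-3) = -25*(-3) = 75)
(B + o(-7, 4))**2 = (75 + (5 - 7 + 7*4))**2 = (75 + (5 - 7 + 28))**2 = (75 + 26)**2 = 101**2 = 10201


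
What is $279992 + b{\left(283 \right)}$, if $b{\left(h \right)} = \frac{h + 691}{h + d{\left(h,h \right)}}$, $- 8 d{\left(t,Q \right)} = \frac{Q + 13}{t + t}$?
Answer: $\frac{44838750156}{160141} \approx 2.8 \cdot 10^{5}$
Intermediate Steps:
$d{\left(t,Q \right)} = - \frac{13 + Q}{16 t}$ ($d{\left(t,Q \right)} = - \frac{\left(Q + 13\right) \frac{1}{t + t}}{8} = - \frac{\left(13 + Q\right) \frac{1}{2 t}}{8} = - \frac{\frac{1}{2} \frac{1}{t} \left(13 + Q\right)}{8} = - \frac{13 + Q}{16 t}$)
$b{\left(h \right)} = \frac{691 + h}{h + \frac{-13 - h}{16 h}}$ ($b{\left(h \right)} = \frac{h + 691}{h + \frac{-13 - h}{16 h}} = \frac{691 + h}{h + \frac{-13 - h}{16 h}}$)
$279992 + b{\left(283 \right)} = 279992 + 16 \cdot 283 \frac{1}{-13 - 283 + 16 \cdot 283^{2}} \left(691 + 283\right) = 279992 + 16 \cdot 283 \frac{1}{-13 - 283 + 16 \cdot 80089} \cdot 974 = 279992 + 16 \cdot 283 \frac{1}{-13 - 283 + 1281424} \cdot 974 = 279992 + 16 \cdot 283 \cdot \frac{1}{1281128} \cdot 974 = 279992 + \frac{551284}{160141} = \frac{44838750156}{160141}$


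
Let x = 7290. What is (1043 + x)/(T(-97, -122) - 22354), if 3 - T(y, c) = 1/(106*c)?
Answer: -8289412/22234087 ≈ -0.37282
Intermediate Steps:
T(y, c) = 3 - 1/(106*c)
(1043 + x)/(T(-97, -122) - 22354) = (1043 + 7290)/((3 - 1/106/(-122)) - 22354) = 8333/((3 - 1/106*(-1/122)) - 22354) = 8333/((3 + 1/12932) - 22354) = 8333/(38797/12932 - 22354) = 8333/(-289043131/12932) = 8333*(-12932/289043131) = -8289412/22234087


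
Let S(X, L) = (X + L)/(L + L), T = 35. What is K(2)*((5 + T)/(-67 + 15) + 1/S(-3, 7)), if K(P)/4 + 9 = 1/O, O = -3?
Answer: -3976/39 ≈ -101.95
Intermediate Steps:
S(X, L) = (L + X)/(2*L) (S(X, L) = (L + X)/((2*L)) = (L + X)*(1/(2*L)) = (L + X)/(2*L))
K(P) = -112/3 (K(P) = -36 + 4/(-3) = -36 + 4*(-1/3) = -36 - 4/3 = -112/3)
K(2)*((5 + T)/(-67 + 15) + 1/S(-3, 7)) = -112*((5 + 35)/(-67 + 15) + 1/((1/2)*(7 - 3)/7))/3 = -112*(40/(-52) + 1/((1/2)*(1/7)*4))/3 = -112*(40*(-1/52) + 1/(2/7))/3 = -112*(-10/13 + 7/2)/3 = -112/3*71/26 = -3976/39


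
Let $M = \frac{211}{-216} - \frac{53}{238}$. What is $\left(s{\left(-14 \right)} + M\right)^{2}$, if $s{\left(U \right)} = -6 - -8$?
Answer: $\frac{423330625}{660695616} \approx 0.64073$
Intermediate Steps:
$s{\left(U \right)} = 2$ ($s{\left(U \right)} = -6 + 8 = 2$)
$M = - \frac{30833}{25704}$ ($M = 211 \left(- \frac{1}{216}\right) - \frac{53}{238} = - \frac{211}{216} - \frac{53}{238} = - \frac{30833}{25704} \approx -1.1995$)
$\left(s{\left(-14 \right)} + M\right)^{2} = \left(2 - \frac{30833}{25704}\right)^{2} = \left(\frac{20575}{25704}\right)^{2} = \frac{423330625}{660695616}$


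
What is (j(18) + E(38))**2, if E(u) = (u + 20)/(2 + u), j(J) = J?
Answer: 151321/400 ≈ 378.30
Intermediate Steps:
E(u) = (20 + u)/(2 + u)
(j(18) + E(38))**2 = (18 + (20 + 38)/(2 + 38))**2 = (18 + 58/40)**2 = (18 + (1/40)*58)**2 = (18 + 29/20)**2 = (389/20)**2 = 151321/400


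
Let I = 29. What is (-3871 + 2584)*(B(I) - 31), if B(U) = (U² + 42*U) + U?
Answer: -2647359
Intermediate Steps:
B(U) = U² + 43*U
(-3871 + 2584)*(B(I) - 31) = (-3871 + 2584)*(29*(43 + 29) - 31) = -1287*(29*72 - 31) = -1287*(2088 - 31) = -1287*2057 = -2647359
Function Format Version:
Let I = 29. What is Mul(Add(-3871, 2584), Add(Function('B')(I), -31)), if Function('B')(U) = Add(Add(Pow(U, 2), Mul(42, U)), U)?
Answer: -2647359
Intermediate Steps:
Function('B')(U) = Add(Pow(U, 2), Mul(43, U))
Mul(Add(-3871, 2584), Add(Function('B')(I), -31)) = Mul(Add(-3871, 2584), Add(Mul(29, Add(43, 29)), -31)) = Mul(-1287, Add(Mul(29, 72), -31)) = Mul(-1287, Add(2088, -31)) = Mul(-1287, 2057) = -2647359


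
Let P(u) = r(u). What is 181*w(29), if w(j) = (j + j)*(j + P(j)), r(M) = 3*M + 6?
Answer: 1280756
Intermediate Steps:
r(M) = 6 + 3*M
P(u) = 6 + 3*u
w(j) = 2*j*(6 + 4*j) (w(j) = (j + j)*(j + (6 + 3*j)) = (2*j)*(6 + 4*j) = 2*j*(6 + 4*j))
181*w(29) = 181*(4*29*(3 + 2*29)) = 181*(4*29*(3 + 58)) = 181*(4*29*61) = 181*7076 = 1280756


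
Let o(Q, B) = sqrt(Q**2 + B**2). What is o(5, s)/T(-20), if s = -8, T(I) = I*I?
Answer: sqrt(89)/400 ≈ 0.023585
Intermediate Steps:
T(I) = I**2
o(Q, B) = sqrt(B**2 + Q**2)
o(5, s)/T(-20) = sqrt((-8)**2 + 5**2)/((-20)**2) = sqrt(64 + 25)/400 = sqrt(89)*(1/400) = sqrt(89)/400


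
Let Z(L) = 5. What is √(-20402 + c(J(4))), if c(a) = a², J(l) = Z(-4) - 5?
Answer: 101*I*√2 ≈ 142.84*I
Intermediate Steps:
J(l) = 0 (J(l) = 5 - 5 = 0)
√(-20402 + c(J(4))) = √(-20402 + 0²) = √(-20402 + 0) = √(-20402) = 101*I*√2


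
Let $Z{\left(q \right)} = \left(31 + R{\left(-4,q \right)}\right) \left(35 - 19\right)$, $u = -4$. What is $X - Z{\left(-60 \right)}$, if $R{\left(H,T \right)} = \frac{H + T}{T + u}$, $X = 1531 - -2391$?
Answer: $3410$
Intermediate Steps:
$X = 3922$ ($X = 1531 + 2391 = 3922$)
$R{\left(H,T \right)} = \frac{H + T}{-4 + T}$ ($R{\left(H,T \right)} = \frac{H + T}{T - 4} = \frac{H + T}{-4 + T}$)
$Z{\left(q \right)} = 512$ ($Z{\left(q \right)} = \left(31 + \frac{-4 + q}{-4 + q}\right) \left(35 - 19\right) = \left(31 + 1\right) 16 = 32 \cdot 16 = 512$)
$X - Z{\left(-60 \right)} = 3922 - 512 = 3410$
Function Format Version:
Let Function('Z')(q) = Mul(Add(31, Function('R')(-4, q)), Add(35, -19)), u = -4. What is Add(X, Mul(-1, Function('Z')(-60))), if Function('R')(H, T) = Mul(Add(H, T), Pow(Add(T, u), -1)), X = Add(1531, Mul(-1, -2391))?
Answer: 3410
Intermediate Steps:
X = 3922 (X = Add(1531, 2391) = 3922)
Function('R')(H, T) = Mul(Pow(Add(-4, T), -1), Add(H, T)) (Function('R')(H, T) = Mul(Add(H, T), Pow(Add(T, -4), -1)) = Mul(Add(H, T), Pow(Add(-4, T), -1)) = Mul(Pow(Add(-4, T), -1), Add(H, T)))
Function('Z')(q) = 512 (Function('Z')(q) = Mul(Add(31, Mul(Pow(Add(-4, q), -1), Add(-4, q))), Add(35, -19)) = Mul(Add(31, 1), 16) = Mul(32, 16) = 512)
Add(X, Mul(-1, Function('Z')(-60))) = Add(3922, Mul(-1, 512)) = Add(3922, -512) = 3410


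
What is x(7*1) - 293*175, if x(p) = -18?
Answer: -51293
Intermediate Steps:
x(7*1) - 293*175 = -18 - 293*175 = -18 - 51275 = -51293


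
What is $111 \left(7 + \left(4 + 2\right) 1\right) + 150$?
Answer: $1593$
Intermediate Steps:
$111 \left(7 + \left(4 + 2\right) 1\right) + 150 = 111 \left(7 + 6 \cdot 1\right) + 150 = 111 \left(7 + 6\right) + 150 = 111 \cdot 13 + 150 = 1443 + 150 = 1593$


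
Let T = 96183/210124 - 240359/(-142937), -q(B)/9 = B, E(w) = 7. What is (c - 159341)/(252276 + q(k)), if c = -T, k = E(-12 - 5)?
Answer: -1595263530571365/2525029960879348 ≈ -0.63178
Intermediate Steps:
k = 7
q(B) = -9*B
T = 64253303987/30034494188 (T = 96183*(1/210124) - 240359*(-1/142937) = 96183/210124 + 240359/142937 = 64253303987/30034494188 ≈ 2.1393)
c = -64253303987/30034494188 (c = -1*64253303987/30034494188 = -64253303987/30034494188 ≈ -2.1393)
(c - 159341)/(252276 + q(k)) = (-64253303987/30034494188 - 159341)/(252276 - 9*7) = -4785790591714095/(30034494188*(252276 - 63)) = -4785790591714095/30034494188/252213 = -4785790591714095/30034494188*1/252213 = -1595263530571365/2525029960879348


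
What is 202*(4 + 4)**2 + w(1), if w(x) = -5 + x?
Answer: 12924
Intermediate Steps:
202*(4 + 4)**2 + w(1) = 202*(4 + 4)**2 + (-5 + 1) = 202*8**2 - 4 = 202*64 - 4 = 12928 - 4 = 12924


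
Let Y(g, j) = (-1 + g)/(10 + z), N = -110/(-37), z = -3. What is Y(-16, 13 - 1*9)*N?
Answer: -1870/259 ≈ -7.2201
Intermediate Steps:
N = 110/37 (N = -110*(-1/37) = 110/37 ≈ 2.9730)
Y(g, j) = -1/7 + g/7 (Y(g, j) = (-1 + g)/(10 - 3) = (-1 + g)/7 = (-1 + g)*(1/7) = -1/7 + g/7)
Y(-16, 13 - 1*9)*N = (-1/7 + (1/7)*(-16))*(110/37) = (-1/7 - 16/7)*(110/37) = -17/7*110/37 = -1870/259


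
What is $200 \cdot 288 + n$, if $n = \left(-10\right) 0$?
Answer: $57600$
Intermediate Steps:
$n = 0$
$200 \cdot 288 + n = 200 \cdot 288 + 0 = 57600 + 0 = 57600$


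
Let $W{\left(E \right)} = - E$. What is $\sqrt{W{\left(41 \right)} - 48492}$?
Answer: $i \sqrt{48533} \approx 220.3 i$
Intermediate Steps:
$\sqrt{W{\left(41 \right)} - 48492} = \sqrt{\left(-1\right) 41 - 48492} = \sqrt{-41 - 48492} = \sqrt{-48533} = i \sqrt{48533}$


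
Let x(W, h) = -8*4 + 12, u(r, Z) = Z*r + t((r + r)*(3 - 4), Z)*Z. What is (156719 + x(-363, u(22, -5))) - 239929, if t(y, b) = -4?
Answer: -83230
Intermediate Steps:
u(r, Z) = -4*Z + Z*r (u(r, Z) = Z*r - 4*Z = -4*Z + Z*r)
x(W, h) = -20 (x(W, h) = -32 + 12 = -20)
(156719 + x(-363, u(22, -5))) - 239929 = (156719 - 20) - 239929 = 156699 - 239929 = -83230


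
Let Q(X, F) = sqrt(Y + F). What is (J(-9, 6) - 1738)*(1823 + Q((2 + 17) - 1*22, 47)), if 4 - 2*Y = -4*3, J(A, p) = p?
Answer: -3157436 - 1732*sqrt(55) ≈ -3.1703e+6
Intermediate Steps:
Y = 8 (Y = 2 - (-2)*3 = 2 - 1/2*(-12) = 2 + 6 = 8)
Q(X, F) = sqrt(8 + F)
(J(-9, 6) - 1738)*(1823 + Q((2 + 17) - 1*22, 47)) = (6 - 1738)*(1823 + sqrt(8 + 47)) = -1732*(1823 + sqrt(55)) = -3157436 - 1732*sqrt(55)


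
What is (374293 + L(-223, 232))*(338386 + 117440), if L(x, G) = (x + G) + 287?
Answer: 170747405514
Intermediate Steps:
L(x, G) = 287 + G + x (L(x, G) = (G + x) + 287 = 287 + G + x)
(374293 + L(-223, 232))*(338386 + 117440) = (374293 + (287 + 232 - 223))*(338386 + 117440) = (374293 + 296)*455826 = 374589*455826 = 170747405514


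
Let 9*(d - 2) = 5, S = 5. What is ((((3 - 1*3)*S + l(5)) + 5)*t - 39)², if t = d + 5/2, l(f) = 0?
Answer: 61009/324 ≈ 188.30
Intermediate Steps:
d = 23/9 (d = 2 + (⅑)*5 = 2 + 5/9 = 23/9 ≈ 2.5556)
t = 91/18 (t = 23/9 + 5/2 = 91/18 ≈ 5.0556)
((((3 - 1*3)*S + l(5)) + 5)*t - 39)² = ((((3 - 1*3)*5 + 0) + 5)*(91/18) - 39)² = ((((3 - 3)*5 + 0) + 5)*(91/18) - 39)² = (((0*5 + 0) + 5)*(91/18) - 39)² = (((0 + 0) + 5)*(91/18) - 39)² = ((0 + 5)*(91/18) - 39)² = (5*(91/18) - 39)² = (455/18 - 39)² = (-247/18)² = 61009/324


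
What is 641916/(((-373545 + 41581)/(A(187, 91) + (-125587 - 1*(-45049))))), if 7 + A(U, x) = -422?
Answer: 12993503193/82991 ≈ 1.5657e+5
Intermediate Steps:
A(U, x) = -429 (A(U, x) = -7 - 422 = -429)
641916/(((-373545 + 41581)/(A(187, 91) + (-125587 - 1*(-45049))))) = 641916/(((-373545 + 41581)/(-429 + (-125587 - 1*(-45049))))) = 641916/((-331964/(-429 + (-125587 + 45049)))) = 641916/((-331964/(-429 - 80538))) = 641916/((-331964/(-80967))) = 641916/((-331964*(-1/80967))) = 641916/(331964/80967) = 641916*(80967/331964) = 12993503193/82991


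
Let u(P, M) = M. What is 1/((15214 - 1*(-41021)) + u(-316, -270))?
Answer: 1/55965 ≈ 1.7868e-5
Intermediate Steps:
1/((15214 - 1*(-41021)) + u(-316, -270)) = 1/((15214 - 1*(-41021)) - 270) = 1/((15214 + 41021) - 270) = 1/(56235 - 270) = 1/55965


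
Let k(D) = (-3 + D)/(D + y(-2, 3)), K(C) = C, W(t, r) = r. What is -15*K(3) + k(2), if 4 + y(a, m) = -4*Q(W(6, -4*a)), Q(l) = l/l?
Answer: -269/6 ≈ -44.833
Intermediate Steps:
Q(l) = 1
y(a, m) = -8 (y(a, m) = -4 - 4*1 = -4 - 4 = -8)
k(D) = (-3 + D)/(-8 + D) (k(D) = (-3 + D)/(D - 8) = (-3 + D)/(-8 + D))
-15*K(3) + k(2) = -15*3 + (-3 + 2)/(-8 + 2) = -45 - 1/(-6) = -45 - ⅙*(-1) = -45 + ⅙ = -269/6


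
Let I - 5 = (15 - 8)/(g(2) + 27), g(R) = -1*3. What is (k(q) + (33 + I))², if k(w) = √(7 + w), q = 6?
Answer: 852049/576 + 919*√13/12 ≈ 1755.4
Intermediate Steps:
g(R) = -3
I = 127/24 (I = 5 + (15 - 8)/(-3 + 27) = 5 + 7/24 = 127/24 ≈ 5.2917)
(k(q) + (33 + I))² = (√(7 + 6) + (33 + 127/24))² = (√13 + 919/24)² = (919/24 + √13)²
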